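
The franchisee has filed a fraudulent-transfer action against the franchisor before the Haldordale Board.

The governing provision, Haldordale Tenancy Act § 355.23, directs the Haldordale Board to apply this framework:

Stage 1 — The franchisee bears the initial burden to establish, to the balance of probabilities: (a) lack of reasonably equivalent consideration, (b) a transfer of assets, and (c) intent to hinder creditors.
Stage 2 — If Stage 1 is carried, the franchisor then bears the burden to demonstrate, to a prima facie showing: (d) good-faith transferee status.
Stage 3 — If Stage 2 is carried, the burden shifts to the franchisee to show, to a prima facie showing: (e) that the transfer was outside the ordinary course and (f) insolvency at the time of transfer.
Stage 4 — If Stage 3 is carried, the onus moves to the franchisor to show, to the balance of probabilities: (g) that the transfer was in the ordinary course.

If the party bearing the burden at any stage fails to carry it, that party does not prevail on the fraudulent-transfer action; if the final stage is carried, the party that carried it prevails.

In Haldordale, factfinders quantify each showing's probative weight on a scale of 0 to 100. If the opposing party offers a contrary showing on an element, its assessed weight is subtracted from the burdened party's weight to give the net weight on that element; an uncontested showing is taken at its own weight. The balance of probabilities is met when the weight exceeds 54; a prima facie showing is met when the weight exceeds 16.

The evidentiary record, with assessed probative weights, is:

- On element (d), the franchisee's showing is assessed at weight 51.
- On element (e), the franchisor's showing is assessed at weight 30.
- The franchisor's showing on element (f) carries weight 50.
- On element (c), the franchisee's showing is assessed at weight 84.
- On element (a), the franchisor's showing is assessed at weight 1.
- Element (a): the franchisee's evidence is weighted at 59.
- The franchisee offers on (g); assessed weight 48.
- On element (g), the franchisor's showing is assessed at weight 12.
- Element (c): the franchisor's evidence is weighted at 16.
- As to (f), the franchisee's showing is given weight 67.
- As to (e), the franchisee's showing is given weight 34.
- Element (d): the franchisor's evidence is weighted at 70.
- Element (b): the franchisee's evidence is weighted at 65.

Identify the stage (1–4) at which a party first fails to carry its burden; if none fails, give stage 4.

stage 3

Stage 1 (franchisee, the balance of probabilities, weight exceeds 54): (a) net 59−1=58 > 54 — meets; (b) 65 > 54 — meets; (c) net 84−16=68 > 54 — meets.
  The franchisee carries Stage 1; the franchisor now bears the burden.
Stage 2 (franchisor, a prima facie showing, weight exceeds 16): (d) net 70−51=19 > 16 — meets.
  The franchisor carries Stage 2; the franchisee now bears the burden.
Stage 3 (franchisee, a prima facie showing, weight exceeds 16): (e) net 34−30=4 ≤ 16 — fails; (f) net 67−50=17 > 16 — meets.
  Not every element is met, so the franchisee fails to carry Stage 3.
So the franchisor prevails.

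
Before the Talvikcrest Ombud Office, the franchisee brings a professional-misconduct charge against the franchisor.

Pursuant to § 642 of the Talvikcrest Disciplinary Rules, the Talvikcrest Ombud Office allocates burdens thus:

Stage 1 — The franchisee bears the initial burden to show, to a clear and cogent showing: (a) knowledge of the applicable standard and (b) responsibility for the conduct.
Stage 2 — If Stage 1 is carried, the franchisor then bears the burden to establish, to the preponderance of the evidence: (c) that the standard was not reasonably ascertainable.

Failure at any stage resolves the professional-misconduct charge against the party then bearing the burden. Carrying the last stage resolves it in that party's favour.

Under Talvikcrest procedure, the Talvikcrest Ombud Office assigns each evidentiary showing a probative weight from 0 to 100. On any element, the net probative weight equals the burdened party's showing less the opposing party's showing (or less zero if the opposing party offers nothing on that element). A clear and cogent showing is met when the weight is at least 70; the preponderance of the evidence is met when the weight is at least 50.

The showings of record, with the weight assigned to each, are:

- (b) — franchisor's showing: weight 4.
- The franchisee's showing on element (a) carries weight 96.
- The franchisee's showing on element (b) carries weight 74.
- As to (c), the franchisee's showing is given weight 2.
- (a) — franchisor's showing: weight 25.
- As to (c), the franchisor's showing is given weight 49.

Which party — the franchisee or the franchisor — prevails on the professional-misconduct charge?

franchisee

Stage 1 (franchisee, a clear and cogent showing, weight is at least 70): (a) net 96−25=71 ≥ 70 — meets; (b) net 74−4=70 ≥ 70 — meets.
  The franchisee carries Stage 1; the franchisor now bears the burden.
Stage 2 (franchisor, the preponderance of the evidence, weight is at least 50): (c) net 49−2=47 < 50 — fails.
  The franchisor does not carry Stage 2.
The franchisee prevails.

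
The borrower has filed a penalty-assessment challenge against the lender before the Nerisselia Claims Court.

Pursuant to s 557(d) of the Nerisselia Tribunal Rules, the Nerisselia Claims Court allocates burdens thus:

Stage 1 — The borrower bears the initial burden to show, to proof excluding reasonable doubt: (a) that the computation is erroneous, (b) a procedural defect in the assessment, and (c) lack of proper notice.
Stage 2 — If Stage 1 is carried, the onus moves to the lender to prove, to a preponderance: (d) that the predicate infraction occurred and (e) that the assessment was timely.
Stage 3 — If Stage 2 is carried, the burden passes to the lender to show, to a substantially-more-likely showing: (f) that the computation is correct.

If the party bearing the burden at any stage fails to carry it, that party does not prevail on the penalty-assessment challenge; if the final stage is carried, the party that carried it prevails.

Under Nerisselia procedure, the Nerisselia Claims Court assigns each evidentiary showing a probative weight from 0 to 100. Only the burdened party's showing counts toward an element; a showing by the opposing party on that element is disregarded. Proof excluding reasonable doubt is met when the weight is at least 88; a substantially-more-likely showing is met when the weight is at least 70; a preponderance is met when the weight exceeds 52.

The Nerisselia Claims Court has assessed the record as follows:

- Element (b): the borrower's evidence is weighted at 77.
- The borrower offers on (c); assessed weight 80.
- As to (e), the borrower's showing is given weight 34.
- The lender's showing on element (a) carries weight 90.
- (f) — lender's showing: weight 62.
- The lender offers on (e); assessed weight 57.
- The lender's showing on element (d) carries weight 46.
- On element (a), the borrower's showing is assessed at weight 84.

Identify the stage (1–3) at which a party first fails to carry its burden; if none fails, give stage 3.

stage 1

Stage 1 (borrower, proof excluding reasonable doubt, weight is at least 88): (a) 84 (lender's 90 disregarded) < 88 — fails; (b) 77 < 88 — fails; (c) 80 < 88 — fails.
  The borrower does not carry Stage 1.
The lender prevails.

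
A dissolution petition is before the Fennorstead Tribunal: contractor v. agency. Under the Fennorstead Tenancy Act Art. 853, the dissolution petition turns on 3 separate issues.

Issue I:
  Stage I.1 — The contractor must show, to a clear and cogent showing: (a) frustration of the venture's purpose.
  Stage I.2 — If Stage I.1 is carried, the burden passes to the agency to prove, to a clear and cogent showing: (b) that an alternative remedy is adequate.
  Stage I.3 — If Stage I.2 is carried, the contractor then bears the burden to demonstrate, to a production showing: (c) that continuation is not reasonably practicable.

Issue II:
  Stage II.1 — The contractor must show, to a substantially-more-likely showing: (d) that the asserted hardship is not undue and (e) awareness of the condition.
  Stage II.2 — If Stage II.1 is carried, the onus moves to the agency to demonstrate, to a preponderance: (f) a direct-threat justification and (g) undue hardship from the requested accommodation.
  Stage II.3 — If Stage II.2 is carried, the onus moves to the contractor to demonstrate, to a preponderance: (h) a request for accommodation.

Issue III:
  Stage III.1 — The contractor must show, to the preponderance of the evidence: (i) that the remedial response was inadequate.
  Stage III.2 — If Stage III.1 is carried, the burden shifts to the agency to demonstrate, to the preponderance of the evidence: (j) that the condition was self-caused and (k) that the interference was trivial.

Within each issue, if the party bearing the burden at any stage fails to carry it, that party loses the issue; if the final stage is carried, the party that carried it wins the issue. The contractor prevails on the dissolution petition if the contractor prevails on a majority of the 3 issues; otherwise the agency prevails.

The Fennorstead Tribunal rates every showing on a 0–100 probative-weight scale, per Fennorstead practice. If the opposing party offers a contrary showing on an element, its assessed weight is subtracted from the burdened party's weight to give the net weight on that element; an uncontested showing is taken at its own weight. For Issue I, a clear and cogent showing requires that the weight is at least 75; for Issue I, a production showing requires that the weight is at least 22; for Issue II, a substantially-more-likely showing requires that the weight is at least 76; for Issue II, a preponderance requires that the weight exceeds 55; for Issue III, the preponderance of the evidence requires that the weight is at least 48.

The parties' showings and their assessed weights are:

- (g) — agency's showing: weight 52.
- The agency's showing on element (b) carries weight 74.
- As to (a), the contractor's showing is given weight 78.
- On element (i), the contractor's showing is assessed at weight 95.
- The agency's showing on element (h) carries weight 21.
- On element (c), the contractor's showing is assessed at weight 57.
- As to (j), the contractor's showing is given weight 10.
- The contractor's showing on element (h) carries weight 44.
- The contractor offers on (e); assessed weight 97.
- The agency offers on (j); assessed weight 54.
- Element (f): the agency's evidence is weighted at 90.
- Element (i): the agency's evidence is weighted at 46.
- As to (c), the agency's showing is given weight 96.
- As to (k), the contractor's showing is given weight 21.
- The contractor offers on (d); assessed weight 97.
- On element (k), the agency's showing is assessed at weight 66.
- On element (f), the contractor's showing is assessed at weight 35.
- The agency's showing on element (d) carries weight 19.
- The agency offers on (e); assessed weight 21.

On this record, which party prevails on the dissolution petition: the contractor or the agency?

contractor

— Issue I —
At Stage I.1 the contractor must meet a clear and cogent showing (weight is at least 75): on (a) the weight is 78, ≥ 75, so (a) meets the standard.
  The contractor carries Stage I.1; the agency now bears the burden.
At Stage I.2 the agency must meet a clear and cogent showing (weight is at least 75): on (b) the weight is 74, < 75, so (b) does not meet the standard.
  The agency does not carry Stage I.2.
The analysis ends at Stage I.2; the contractor prevails on this issue.
— Issue II —
Stage II.1 (contractor, a substantially-more-likely showing, weight is at least 76): (d) net 97−19=78 ≥ 76 — meets; (e) net 97−21=76 ≥ 76 — meets.
  Stage II.1 carried; the burden shifts to the agency.
Stage II.2 (agency, a preponderance, weight exceeds 55): (f) net 90−35=55 ≤ 55 — fails; (g) 52 ≤ 55 — fails.
  The agency does not carry Stage II.2.
So the contractor prevails on this issue.
— Issue III —
At Stage III.1 the contractor must meet the preponderance of the evidence (weight is at least 48): on (i) the weight is 95 less the opposing 46 gives net 49, ≥ 48, so (i) meets the standard.
  The contractor carries Stage III.1; the agency now bears the burden.
At Stage III.2 the agency must meet the preponderance of the evidence (weight is at least 48): on (j) the weight is 54 less the opposing 10 gives net 44, which does not reach 48, so (j) does not meet the standard; on (k) the weight is 66 less the opposing 21 gives net 45, < 48, so (k) does not meet the standard.
  Stage III.2 not carried; the agency fails its burden.
So the contractor prevails on this issue.
Per-issue: Issue I → contractor; Issue II → contractor; Issue III → contractor. The contractor must prevail on a majority of issues; overall, the contractor prevails.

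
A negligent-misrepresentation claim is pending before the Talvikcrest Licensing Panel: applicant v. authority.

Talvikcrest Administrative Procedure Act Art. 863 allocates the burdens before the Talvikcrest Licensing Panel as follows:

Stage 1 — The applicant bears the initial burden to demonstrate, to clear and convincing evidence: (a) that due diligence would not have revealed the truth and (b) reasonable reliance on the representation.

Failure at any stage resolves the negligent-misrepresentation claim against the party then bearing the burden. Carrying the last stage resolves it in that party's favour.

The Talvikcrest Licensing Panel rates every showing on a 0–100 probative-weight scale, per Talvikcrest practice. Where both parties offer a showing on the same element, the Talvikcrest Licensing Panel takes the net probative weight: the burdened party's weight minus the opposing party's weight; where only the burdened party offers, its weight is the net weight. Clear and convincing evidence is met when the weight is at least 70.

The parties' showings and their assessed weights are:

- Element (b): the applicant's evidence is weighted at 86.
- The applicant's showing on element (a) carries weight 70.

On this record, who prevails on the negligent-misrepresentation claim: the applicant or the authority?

applicant

Stage 1 (applicant, clear and convincing evidence, weight is at least 70): (a) 70 ≥ 70 — meets; (b) 86 ≥ 70 — meets.
  All elements met at the final stage.
All stages carried — the applicant prevails.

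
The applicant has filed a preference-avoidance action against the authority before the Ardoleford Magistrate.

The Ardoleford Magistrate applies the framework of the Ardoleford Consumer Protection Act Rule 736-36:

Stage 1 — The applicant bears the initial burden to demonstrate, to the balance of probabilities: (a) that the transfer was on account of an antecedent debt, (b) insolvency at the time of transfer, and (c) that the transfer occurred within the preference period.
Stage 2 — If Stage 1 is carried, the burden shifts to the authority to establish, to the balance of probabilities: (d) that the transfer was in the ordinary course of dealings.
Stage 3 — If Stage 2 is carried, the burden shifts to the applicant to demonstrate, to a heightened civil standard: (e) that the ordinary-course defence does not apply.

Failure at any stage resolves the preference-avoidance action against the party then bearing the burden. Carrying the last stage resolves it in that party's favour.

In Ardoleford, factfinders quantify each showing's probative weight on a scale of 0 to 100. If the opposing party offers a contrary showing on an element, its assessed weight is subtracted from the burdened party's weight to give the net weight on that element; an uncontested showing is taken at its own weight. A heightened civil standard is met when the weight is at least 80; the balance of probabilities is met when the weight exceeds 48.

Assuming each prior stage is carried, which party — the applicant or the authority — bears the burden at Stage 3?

Stage 3's rule assigns the burden to the applicant (to a heightened civil standard).

applicant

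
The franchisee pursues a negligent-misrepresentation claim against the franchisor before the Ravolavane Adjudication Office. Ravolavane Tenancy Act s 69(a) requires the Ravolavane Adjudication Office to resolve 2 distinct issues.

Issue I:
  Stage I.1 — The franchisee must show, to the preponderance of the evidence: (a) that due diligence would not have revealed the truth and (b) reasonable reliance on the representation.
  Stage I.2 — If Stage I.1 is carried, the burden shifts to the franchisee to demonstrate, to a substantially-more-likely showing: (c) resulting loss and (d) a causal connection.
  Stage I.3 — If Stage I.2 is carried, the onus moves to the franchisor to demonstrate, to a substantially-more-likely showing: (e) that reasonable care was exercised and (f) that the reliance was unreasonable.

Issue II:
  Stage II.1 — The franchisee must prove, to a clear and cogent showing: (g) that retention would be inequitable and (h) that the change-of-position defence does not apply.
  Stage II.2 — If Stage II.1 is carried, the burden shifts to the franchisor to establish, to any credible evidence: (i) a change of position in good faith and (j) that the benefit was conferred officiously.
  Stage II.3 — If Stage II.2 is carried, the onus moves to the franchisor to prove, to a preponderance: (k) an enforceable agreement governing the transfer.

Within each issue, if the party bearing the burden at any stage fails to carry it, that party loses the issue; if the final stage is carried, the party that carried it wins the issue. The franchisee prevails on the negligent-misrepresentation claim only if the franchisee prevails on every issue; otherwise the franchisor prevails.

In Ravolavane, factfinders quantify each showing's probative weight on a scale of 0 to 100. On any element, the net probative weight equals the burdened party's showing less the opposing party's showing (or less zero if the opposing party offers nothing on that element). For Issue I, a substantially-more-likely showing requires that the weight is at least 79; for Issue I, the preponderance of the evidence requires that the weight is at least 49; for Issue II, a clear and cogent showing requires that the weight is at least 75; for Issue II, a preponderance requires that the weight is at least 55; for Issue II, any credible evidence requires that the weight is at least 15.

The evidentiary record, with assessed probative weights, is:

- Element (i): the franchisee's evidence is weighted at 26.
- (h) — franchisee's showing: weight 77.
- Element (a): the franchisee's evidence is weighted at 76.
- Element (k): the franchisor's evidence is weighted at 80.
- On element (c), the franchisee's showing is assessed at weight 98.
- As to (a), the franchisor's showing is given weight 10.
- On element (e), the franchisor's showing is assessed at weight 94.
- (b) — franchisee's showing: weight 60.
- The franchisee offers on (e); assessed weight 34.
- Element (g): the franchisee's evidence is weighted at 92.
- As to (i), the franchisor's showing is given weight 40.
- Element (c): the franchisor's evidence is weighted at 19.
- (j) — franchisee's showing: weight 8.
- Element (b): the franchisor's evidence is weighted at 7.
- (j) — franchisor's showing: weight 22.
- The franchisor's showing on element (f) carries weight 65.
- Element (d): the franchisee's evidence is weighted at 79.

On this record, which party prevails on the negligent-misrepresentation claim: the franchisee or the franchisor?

— Issue I —
At Stage I.1 the franchisee must meet the preponderance of the evidence (weight is at least 49): on (a) the weight is 76 less the opposing 10 gives net 66, ≥ 49, so (a) meets the standard; on (b) the weight is 60 less the opposing 7 gives net 53, ≥ 49, so (b) meets the standard.
  Stage I.1 is satisfied; the franchisee continues to bear the burden.
At Stage I.2 the franchisee must meet a substantially-more-likely showing (weight is at least 79): on (c) the weight is 98 less the opposing 19 gives net 79, which does reach 79, so (c) meets the standard; on (d) the weight is 79, ≥ 79, so (d) meets the standard.
  All elements met. The burden passes to the franchisor.
At Stage I.3 the franchisor must meet a substantially-more-likely showing (weight is at least 79): on (e) the weight is 94 less the opposing 34 gives net 60, < 79, so (e) does not meet the standard; on (f) the weight is 65, < 79, so (f) does not meet the standard.
  The franchisor does not carry Stage I.3.
So the franchisee prevails on this issue.
— Issue II —
Stage II.1 (franchisee, a clear and cogent showing, weight is at least 75): (g) 92 ≥ 75 — meets; (h) 77 ≥ 75 — meets.
  Stage II.1 is satisfied; the onus moves to the franchisor.
Stage II.2 (franchisor, any credible evidence, weight is at least 15): (i) net 40−26=14 < 15 — fails; (j) net 22−8=14 < 15 — fails.
  The franchisor does not carry Stage II.2.
The analysis ends at Stage II.2; the franchisee prevails on this issue.
Per-issue: Issue I → franchisee; Issue II → franchisee. The franchisee must prevail on every issue; overall, the franchisee prevails.

franchisee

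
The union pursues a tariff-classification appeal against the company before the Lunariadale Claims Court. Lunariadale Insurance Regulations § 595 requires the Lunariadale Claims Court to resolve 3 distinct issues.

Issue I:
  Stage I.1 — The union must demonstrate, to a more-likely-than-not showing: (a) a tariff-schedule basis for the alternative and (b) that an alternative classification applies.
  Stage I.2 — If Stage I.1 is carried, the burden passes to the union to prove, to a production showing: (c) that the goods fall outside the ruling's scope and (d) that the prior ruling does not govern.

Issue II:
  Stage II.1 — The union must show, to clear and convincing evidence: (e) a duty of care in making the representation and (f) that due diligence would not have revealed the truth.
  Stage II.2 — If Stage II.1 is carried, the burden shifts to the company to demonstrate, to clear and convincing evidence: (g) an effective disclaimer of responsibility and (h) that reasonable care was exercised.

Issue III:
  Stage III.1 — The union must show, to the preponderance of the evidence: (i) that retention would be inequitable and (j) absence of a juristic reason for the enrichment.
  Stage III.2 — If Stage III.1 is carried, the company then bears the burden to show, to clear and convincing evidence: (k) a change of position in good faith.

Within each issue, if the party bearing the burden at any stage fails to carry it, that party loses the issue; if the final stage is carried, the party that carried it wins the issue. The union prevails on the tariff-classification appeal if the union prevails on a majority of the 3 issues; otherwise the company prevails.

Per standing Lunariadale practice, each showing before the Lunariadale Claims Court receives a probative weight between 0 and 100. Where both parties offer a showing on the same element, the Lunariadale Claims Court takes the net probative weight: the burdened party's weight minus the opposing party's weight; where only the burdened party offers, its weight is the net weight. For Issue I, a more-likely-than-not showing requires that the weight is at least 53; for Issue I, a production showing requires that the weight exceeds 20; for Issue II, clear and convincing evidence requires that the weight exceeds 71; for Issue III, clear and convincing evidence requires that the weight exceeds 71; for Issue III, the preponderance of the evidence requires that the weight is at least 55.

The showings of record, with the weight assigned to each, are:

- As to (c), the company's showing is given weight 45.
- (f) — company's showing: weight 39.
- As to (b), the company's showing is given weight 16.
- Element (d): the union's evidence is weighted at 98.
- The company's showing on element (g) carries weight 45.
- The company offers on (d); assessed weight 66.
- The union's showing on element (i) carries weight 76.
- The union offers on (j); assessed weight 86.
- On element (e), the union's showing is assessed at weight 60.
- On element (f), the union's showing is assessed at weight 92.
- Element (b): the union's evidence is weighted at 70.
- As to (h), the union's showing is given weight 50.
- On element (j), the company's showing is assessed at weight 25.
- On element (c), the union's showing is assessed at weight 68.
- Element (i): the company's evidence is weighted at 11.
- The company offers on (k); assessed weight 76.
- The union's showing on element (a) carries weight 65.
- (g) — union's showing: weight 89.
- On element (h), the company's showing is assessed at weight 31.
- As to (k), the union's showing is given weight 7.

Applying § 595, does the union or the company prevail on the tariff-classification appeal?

— Issue I —
Stage I.1 (union, a more-likely-than-not showing, weight is at least 53): (a) 65 ≥ 53 — meets; (b) net 70−16=54 ≥ 53 — meets.
  All elements met. The union retains the burden for Stage I.2.
Stage I.2 (union, a production showing, weight exceeds 20): (c) net 68−45=23 > 20 — meets; (d) net 98−66=32 > 20 — meets.
  The union carries the last stage.
Every stage carried; the union prevails on this issue.
— Issue II —
Stage II.1 — burden on union; standard: clear and convincing evidence (weight exceeds 71).
    (e): 60 ≤ 71 [not met]
    (f): 92 − 39 = 53 ≤ 71 [not met]
  The union does not carry Stage II.1.
The analysis ends at Stage II.1; the company prevails on this issue.
— Issue III —
Stage III.1 — burden on union; standard: the preponderance of the evidence (weight is at least 55).
    (i): 76 − 11 = 65 ≥ 55 [met]
    (j): 86 − 25 = 61 ≥ 55 [met]
  Stage III.1 carried; the burden shifts to the company.
Stage III.2 — burden on company; standard: clear and convincing evidence (weight exceeds 71).
    (k): 76 − 7 = 69 ≤ 71 [not met]
  Stage III.2 not carried; the company fails its burden.
The union prevails on this issue.
Per-issue: Issue I → union; Issue II → company; Issue III → union. The union must prevail on a majority of issues; overall, the union prevails.

union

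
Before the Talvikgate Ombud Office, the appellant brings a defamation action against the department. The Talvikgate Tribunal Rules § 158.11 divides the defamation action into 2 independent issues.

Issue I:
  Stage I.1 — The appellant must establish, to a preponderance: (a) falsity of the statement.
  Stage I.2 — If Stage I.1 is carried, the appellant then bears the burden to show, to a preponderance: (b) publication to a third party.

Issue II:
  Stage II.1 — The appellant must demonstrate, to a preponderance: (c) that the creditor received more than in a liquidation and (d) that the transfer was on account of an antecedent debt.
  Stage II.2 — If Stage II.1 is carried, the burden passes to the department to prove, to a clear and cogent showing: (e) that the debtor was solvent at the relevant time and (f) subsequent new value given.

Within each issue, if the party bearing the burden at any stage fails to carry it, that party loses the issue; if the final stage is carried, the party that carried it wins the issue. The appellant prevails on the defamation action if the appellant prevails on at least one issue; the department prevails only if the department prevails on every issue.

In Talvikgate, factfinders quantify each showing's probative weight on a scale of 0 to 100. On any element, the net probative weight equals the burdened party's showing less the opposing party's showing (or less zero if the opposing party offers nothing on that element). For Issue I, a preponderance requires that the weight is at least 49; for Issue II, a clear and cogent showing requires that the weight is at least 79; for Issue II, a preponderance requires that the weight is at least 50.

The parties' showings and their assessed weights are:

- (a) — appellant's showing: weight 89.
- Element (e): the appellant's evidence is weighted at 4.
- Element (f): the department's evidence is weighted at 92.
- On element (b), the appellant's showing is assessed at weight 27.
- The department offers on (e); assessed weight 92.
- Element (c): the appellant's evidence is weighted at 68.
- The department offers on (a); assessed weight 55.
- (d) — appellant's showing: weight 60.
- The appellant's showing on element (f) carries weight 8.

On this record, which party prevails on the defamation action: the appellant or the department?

department

— Issue I —
Stage I.1 — burden on appellant; standard: a preponderance (weight is at least 49).
    (a): 89 − 55 = 34 < 49 [not met]
  Stage I.1 not carried; the appellant fails its burden.
The department prevails on this issue.
— Issue II —
Stage II.1 — burden on appellant; standard: a preponderance (weight is at least 50).
    (c): 68 ≥ 50 [met]
    (d): 60 ≥ 50 [met]
  Stage II.1 carried; the burden shifts to the department.
Stage II.2 — burden on department; standard: a clear and cogent showing (weight is at least 79).
    (e): 92 − 4 = 88 ≥ 79 [met]
    (f): 92 − 8 = 84 ≥ 79 [met]
  All elements met at the final stage.
With every stage satisfied, the department prevails on this issue.
Per-issue: Issue I → department; Issue II → department. The appellant must prevail on at least one issue; overall, the department prevails.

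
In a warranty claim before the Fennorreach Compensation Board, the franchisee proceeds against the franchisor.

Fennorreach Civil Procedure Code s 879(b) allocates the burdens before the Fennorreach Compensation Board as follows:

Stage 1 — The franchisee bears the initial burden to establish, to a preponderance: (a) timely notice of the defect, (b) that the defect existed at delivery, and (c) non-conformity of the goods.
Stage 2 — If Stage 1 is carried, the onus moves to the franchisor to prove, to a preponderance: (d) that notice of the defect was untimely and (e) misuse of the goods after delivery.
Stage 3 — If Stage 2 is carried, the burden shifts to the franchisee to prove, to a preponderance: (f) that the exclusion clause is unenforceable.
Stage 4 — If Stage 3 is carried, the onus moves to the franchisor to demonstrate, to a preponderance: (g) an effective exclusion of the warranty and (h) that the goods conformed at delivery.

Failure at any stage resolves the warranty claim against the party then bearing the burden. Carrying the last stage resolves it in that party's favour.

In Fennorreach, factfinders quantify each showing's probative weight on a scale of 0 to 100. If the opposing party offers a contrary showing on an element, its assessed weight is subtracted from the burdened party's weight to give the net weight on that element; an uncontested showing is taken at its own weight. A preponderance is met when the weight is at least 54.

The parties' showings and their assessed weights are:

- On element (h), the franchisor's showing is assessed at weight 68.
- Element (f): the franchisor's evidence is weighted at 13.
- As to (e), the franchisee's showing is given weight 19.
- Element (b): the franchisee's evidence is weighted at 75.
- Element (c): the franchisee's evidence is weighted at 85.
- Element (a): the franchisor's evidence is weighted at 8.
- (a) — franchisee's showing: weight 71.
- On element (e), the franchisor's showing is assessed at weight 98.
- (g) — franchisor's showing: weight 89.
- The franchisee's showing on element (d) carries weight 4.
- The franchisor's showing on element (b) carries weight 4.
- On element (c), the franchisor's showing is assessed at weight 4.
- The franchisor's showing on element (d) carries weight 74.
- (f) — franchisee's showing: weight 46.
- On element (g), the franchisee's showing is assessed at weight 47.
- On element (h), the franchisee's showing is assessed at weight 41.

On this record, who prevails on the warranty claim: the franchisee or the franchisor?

Stage 1 (franchisee, a preponderance, weight is at least 54): (a) net 71−8=63 ≥ 54 — meets; (b) net 75−4=71 ≥ 54 — meets; (c) net 85−4=81 ≥ 54 — meets.
  Stage 1 carried; the burden shifts to the franchisor.
Stage 2 (franchisor, a preponderance, weight is at least 54): (d) net 74−4=70 ≥ 54 — meets; (e) net 98−19=79 ≥ 54 — meets.
  Stage 2 is satisfied; the onus moves to the franchisee.
Stage 3 (franchisee, a preponderance, weight is at least 54): (f) net 46−13=33 < 54 — fails.
  Stage 3 not carried; the franchisee fails its burden.
So the franchisor prevails.

franchisor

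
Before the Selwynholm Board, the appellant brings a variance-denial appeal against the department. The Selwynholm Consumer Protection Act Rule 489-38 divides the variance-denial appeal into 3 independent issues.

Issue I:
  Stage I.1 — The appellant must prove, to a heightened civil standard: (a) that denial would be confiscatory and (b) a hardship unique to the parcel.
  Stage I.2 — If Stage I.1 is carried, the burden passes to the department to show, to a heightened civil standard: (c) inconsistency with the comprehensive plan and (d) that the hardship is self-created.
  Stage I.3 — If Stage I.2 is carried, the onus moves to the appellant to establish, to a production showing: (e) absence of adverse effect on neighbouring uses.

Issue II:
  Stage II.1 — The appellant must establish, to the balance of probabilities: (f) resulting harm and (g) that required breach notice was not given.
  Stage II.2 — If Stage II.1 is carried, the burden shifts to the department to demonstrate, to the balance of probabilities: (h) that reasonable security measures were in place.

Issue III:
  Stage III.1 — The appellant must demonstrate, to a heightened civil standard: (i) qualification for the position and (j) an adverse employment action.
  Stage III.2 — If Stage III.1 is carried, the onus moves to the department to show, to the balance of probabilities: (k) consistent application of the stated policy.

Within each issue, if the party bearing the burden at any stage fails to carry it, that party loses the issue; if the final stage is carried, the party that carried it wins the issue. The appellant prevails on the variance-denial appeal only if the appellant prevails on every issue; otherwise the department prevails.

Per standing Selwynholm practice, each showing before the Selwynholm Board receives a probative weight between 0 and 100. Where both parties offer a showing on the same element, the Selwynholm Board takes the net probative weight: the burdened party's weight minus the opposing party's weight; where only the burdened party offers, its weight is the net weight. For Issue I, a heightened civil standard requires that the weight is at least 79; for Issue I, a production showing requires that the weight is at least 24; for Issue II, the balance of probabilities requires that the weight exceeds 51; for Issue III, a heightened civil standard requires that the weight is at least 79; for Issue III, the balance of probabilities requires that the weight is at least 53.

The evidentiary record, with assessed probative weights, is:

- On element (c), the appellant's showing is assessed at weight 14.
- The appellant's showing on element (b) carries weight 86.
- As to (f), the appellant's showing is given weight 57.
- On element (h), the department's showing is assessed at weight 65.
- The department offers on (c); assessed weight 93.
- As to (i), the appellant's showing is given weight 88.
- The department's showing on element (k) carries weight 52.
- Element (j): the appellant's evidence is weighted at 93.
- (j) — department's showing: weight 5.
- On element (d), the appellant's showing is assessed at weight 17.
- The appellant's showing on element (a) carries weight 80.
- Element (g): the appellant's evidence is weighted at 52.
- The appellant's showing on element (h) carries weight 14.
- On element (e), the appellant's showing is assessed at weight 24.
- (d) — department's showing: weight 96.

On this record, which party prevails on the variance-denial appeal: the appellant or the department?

— Issue I —
Stage I.1 (appellant, a heightened civil standard, weight is at least 79): (a) 80 ≥ 79 — meets; (b) 86 ≥ 79 — meets.
  All elements met. The burden passes to the department.
Stage I.2 (department, a heightened civil standard, weight is at least 79): (c) net 93−14=79 ≥ 79 — meets; (d) net 96−17=79 ≥ 79 — meets.
  All elements met. The burden passes to the appellant.
Stage I.3 (appellant, a production showing, weight is at least 24): (e) 24 ≥ 24 — meets.
  Stage I.3 carried; the final stage is satisfied.
Every stage carried; the appellant prevails on this issue.
— Issue II —
At Stage II.1 the appellant must meet the balance of probabilities (weight exceeds 51): on (f) the weight is 57, which does exceed 51, so (f) meets the standard; on (g) the weight is 52, which does exceed 51, so (g) meets the standard.
  The appellant carries Stage II.1; the department now bears the burden.
At Stage II.2 the department must meet the balance of probabilities (weight exceeds 51): on (h) the weight is 65 less the opposing 14 gives net 51, ≤ 51, so (h) does not meet the standard.
  Stage II.2 not carried; the department fails its burden.
The appellant prevails on this issue.
— Issue III —
Stage III.1 (appellant, a heightened civil standard, weight is at least 79): (i) 88 ≥ 79 — meets; (j) net 93−5=88 ≥ 79 — meets.
  Stage III.1 carried; the burden shifts to the department.
Stage III.2 (department, the balance of probabilities, weight is at least 53): (k) 52 < 53 — fails.
  Stage III.2 not carried; the department fails its burden.
The analysis ends at Stage III.2; the appellant prevails on this issue.
Per-issue: Issue I → appellant; Issue II → appellant; Issue III → appellant. The appellant must prevail on every issue; overall, the appellant prevails.

appellant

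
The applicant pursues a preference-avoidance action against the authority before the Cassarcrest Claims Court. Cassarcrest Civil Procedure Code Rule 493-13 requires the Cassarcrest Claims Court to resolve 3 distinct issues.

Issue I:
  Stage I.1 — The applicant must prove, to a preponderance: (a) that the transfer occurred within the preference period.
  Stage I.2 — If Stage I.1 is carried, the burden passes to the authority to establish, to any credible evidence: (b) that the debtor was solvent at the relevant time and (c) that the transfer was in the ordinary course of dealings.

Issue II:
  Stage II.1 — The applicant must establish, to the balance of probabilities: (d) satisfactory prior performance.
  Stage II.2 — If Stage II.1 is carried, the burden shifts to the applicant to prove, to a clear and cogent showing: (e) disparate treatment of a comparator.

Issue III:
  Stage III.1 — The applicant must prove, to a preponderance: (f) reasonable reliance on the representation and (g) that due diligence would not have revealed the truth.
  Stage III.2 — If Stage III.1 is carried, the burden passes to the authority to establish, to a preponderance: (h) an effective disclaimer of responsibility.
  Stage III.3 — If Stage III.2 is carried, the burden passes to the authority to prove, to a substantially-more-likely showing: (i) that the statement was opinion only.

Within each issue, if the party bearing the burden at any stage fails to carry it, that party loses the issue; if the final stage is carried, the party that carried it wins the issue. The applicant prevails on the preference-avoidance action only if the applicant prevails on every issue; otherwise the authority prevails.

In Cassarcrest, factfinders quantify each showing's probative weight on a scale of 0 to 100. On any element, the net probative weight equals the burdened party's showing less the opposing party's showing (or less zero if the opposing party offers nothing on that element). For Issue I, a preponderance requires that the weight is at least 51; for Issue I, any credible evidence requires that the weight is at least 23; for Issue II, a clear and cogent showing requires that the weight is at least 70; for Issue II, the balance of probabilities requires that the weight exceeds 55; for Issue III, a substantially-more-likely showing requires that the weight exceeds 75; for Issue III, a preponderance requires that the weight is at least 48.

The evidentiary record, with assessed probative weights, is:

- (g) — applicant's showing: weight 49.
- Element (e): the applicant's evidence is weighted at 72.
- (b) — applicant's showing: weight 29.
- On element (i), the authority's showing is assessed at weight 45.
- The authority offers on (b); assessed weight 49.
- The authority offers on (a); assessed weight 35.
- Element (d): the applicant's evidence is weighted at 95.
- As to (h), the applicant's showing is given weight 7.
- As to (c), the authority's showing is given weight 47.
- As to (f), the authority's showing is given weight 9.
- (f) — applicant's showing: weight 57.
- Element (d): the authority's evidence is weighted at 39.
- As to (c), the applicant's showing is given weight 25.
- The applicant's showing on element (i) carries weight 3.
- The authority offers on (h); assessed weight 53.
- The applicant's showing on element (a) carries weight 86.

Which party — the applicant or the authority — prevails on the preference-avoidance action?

applicant

— Issue I —
At Stage I.1 the applicant must meet a preponderance (weight is at least 51): on (a) the weight is 86 less the opposing 35 gives net 51, which does reach 51, so (a) meets the standard.
  Stage I.1 is satisfied; the onus moves to the authority.
At Stage I.2 the authority must meet any credible evidence (weight is at least 23): on (b) the weight is 49 less the opposing 29 gives net 20, which does not reach 23, so (b) does not meet the standard; on (c) the weight is 47 less the opposing 25 gives net 22, < 23, so (c) does not meet the standard.
  Not every element is met, so the authority fails to carry Stage I.2.
The applicant prevails on this issue.
— Issue II —
At Stage II.1 the applicant must meet the balance of probabilities (weight exceeds 55): on (d) the weight is 95 less the opposing 39 gives net 56, > 55, so (d) meets the standard.
  All elements met. The applicant retains the burden for Stage II.2.
At Stage II.2 the applicant must meet a clear and cogent showing (weight is at least 70): on (e) the weight is 72, ≥ 70, so (e) meets the standard.
  The applicant carries the last stage.
All stages carried — the applicant prevails on this issue.
— Issue III —
At Stage III.1 the applicant must meet a preponderance (weight is at least 48): on (f) the weight is 57 less the opposing 9 gives net 48, which does reach 48, so (f) meets the standard; on (g) the weight is 49, which does reach 48, so (g) meets the standard.
  The applicant carries Stage III.1; the authority now bears the burden.
At Stage III.2 the authority must meet a preponderance (weight is at least 48): on (h) the weight is 53 less the opposing 7 gives net 46, < 48, so (h) does not meet the standard.
  The authority does not carry Stage III.2.
The applicant prevails on this issue.
Per-issue: Issue I → applicant; Issue II → applicant; Issue III → applicant. The applicant must prevail on every issue; overall, the applicant prevails.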